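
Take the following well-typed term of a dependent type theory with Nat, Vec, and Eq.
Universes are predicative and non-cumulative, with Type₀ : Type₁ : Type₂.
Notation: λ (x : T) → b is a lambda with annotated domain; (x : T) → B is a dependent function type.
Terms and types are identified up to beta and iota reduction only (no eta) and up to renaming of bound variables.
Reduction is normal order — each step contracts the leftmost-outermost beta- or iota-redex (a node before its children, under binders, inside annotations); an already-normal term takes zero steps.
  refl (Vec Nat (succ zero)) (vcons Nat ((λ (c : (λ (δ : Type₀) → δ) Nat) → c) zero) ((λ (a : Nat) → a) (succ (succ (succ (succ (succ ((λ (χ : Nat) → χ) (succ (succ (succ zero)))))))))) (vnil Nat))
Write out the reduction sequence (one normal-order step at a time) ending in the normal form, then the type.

normal-order reduction:
  refl (Vec Nat (succ zero)) (vcons Nat ((λ (c : (λ (δ : Type₀) → δ) Nat) → c) zero) ((λ (a : Nat) → a) (succ (succ (succ (succ (succ ((λ (χ : Nat) → χ) (succ (succ (succ zero)))))))))) (vnil Nat))
  ~> refl (Vec Nat (succ zero)) (vcons Nat zero ((λ (c : Nat) → c) (succ (succ (succ (succ (succ ((λ (δ : Nat) → δ) (succ (succ (succ zero)))))))))) (vnil Nat))
  ~> refl (Vec Nat (succ zero)) (vcons Nat zero (succ (succ (succ (succ (succ ((λ (c : Nat) → c) (succ (succ (succ zero))))))))) (vnil Nat))
  ~> refl (Vec Nat (succ zero)) (vcons Nat zero (succ (succ (succ (succ (succ (succ (succ (succ zero)))))))) (vnil Nat))
the term's type:
  Eq (Vec Nat (succ zero)) (vcons Nat zero (succ (succ (succ (succ (succ (succ (succ (succ zero)))))))) (vnil Nat)) (vcons Nat zero (succ (succ (succ (succ (succ (succ (succ (succ zero)))))))) (vnil Nat))


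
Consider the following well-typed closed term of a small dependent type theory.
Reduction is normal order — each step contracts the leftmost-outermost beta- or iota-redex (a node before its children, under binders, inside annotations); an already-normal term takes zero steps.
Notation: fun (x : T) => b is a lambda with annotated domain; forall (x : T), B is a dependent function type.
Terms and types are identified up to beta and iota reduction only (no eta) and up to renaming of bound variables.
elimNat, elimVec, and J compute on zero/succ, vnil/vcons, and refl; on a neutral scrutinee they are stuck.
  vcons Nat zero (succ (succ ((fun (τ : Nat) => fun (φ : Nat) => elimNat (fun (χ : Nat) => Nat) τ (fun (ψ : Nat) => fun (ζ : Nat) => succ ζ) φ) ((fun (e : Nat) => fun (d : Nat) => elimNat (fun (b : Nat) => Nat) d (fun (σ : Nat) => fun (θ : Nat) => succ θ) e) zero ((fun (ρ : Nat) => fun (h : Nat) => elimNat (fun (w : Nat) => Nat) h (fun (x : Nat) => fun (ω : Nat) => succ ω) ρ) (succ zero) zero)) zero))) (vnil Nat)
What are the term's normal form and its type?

normal form:
  vcons Nat zero (succ (succ (succ zero))) (vnil Nat)
inferred type:
  Vec Nat (succ zero)
observation: the leftmost-outermost redex is a beta-redex, and normalization takes 12 steps.


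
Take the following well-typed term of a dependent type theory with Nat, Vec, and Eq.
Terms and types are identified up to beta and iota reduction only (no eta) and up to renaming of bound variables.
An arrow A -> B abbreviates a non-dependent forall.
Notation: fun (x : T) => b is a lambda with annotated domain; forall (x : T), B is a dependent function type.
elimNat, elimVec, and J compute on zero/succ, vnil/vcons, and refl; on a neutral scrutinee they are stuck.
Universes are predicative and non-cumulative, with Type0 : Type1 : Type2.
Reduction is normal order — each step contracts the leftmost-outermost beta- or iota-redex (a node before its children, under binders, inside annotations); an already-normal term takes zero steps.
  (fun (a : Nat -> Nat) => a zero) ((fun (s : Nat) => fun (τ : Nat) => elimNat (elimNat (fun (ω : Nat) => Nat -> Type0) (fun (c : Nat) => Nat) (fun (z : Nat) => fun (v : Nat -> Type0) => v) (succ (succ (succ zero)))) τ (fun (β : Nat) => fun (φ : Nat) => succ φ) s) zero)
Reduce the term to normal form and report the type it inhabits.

reduced normal form:
  zero
the term's type:
  Nat


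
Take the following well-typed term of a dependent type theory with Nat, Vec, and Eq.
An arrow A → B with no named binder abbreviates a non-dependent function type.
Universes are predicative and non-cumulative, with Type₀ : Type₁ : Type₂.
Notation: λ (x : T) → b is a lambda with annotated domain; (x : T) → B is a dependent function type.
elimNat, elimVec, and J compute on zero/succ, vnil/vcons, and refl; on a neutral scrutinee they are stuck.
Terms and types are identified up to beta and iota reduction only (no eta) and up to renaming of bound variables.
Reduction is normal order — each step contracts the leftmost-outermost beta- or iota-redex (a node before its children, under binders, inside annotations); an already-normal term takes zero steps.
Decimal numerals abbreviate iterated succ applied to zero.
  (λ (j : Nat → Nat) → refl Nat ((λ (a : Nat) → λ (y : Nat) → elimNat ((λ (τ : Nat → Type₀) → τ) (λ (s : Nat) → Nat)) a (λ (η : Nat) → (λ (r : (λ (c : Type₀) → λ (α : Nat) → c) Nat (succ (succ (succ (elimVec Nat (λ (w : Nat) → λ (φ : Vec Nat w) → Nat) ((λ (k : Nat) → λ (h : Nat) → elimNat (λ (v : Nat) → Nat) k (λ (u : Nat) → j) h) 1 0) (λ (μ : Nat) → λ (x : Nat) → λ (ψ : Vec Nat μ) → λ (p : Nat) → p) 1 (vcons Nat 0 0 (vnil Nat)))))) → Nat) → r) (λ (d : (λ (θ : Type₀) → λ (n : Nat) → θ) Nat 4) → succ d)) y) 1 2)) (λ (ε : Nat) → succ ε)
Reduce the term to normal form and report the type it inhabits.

normal form:
  refl Nat 3
the term's type:
  Eq Nat 3 3


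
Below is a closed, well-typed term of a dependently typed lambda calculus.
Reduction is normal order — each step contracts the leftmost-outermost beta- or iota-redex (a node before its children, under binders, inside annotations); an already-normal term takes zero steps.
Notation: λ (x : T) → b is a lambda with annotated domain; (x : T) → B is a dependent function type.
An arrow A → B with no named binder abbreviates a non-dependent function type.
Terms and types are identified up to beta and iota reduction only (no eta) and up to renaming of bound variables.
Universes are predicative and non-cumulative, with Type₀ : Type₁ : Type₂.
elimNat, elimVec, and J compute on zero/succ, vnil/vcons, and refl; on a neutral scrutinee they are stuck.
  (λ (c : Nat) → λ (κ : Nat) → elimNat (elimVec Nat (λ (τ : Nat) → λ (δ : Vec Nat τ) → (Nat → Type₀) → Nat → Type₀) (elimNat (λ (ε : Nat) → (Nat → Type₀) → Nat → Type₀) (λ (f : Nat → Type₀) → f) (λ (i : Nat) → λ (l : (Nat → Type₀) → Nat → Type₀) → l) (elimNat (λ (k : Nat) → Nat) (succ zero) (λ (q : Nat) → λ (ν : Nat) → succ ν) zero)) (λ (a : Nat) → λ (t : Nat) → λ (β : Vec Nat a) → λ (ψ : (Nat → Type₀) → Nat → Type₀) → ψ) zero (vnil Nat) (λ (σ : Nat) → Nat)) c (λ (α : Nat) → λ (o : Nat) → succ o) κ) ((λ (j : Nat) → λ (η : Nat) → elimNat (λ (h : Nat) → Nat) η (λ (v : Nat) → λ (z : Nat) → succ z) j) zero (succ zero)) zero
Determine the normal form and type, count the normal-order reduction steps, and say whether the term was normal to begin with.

reduced normal form:
  succ zero
the term's type:
  Nat
steps to reach normal form (normal order): 6
term was already normal: no
first contracted redex: a beta-redex


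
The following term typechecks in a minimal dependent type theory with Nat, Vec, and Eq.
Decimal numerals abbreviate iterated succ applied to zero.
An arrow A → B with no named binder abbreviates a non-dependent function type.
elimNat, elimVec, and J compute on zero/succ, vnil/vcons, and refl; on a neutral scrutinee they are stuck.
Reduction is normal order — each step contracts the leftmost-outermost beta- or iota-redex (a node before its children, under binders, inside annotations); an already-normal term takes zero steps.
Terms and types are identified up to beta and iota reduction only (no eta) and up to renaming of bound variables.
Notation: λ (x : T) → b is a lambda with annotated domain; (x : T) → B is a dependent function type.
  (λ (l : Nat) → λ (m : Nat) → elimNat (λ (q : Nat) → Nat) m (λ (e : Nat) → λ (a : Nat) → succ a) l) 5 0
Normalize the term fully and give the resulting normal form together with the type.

normal form:
  5
type:
  Nat
observation: contracting a beta-redex first, the term normalizes in 18 steps.


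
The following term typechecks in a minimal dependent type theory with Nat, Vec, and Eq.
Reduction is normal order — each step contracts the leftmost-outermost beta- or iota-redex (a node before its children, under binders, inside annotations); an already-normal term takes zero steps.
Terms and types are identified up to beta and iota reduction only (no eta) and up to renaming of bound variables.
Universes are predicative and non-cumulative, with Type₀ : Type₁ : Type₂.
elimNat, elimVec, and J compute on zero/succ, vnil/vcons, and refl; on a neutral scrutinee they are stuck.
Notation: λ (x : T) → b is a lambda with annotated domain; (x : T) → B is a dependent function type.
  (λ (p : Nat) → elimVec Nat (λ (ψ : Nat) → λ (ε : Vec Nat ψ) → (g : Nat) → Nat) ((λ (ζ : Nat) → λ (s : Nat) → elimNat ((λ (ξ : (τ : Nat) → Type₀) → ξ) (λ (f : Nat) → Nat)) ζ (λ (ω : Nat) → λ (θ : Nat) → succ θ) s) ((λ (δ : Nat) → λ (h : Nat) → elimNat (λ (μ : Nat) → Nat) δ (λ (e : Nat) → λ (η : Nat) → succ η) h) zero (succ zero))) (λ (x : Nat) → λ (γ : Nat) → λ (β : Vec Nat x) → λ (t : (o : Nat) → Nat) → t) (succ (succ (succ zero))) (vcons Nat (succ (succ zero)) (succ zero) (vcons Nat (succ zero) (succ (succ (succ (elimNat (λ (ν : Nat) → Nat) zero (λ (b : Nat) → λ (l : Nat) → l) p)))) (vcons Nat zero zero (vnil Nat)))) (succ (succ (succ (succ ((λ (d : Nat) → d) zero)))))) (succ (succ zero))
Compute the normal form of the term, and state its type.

resulting normal form:
  succ (succ (succ (succ (succ zero))))
the term's type:
  Nat


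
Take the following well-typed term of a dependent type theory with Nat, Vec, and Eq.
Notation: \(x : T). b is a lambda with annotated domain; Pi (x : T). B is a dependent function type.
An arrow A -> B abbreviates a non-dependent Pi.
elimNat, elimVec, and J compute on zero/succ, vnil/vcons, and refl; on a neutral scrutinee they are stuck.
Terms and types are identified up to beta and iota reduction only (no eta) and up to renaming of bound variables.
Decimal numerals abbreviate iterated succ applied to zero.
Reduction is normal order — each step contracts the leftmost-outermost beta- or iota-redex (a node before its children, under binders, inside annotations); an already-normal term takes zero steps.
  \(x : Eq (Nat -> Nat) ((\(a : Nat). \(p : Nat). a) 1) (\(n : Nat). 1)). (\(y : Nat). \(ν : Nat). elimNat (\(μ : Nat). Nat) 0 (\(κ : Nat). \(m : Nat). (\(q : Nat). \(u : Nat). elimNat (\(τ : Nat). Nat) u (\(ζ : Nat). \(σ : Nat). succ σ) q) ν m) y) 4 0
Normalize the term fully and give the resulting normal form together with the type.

reduced normal form:
  \(x : Eq (Nat -> Nat) (\(a : Nat). 1) (\(p : Nat). 1)). 0
inferred type:
  Eq (Nat -> Nat) (\(x : Nat). 1) (\(a : Nat). 1) -> Nat


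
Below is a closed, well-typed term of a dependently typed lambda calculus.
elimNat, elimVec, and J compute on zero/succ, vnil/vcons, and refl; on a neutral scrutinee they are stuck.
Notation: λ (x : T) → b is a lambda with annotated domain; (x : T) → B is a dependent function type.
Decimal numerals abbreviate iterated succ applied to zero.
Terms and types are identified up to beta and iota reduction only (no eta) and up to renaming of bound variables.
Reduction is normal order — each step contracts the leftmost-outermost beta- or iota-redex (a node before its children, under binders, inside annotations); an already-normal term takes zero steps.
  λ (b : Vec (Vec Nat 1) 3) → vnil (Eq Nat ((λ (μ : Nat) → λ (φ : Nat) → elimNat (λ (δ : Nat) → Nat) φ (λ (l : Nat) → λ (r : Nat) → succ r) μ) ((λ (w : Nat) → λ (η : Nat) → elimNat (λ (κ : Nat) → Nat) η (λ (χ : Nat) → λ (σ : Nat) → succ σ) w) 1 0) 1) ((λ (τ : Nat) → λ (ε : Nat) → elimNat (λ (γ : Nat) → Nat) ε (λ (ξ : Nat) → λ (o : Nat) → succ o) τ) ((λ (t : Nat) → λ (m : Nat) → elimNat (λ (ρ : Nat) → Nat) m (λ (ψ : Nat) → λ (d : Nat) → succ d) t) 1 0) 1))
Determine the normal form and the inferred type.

reduced normal form:
  λ (b : Vec (Vec Nat 1) 3) → vnil (Eq Nat 2 2)
type:
  (b : Vec (Vec Nat 1) 3) → Vec (Eq Nat 2 2) 0


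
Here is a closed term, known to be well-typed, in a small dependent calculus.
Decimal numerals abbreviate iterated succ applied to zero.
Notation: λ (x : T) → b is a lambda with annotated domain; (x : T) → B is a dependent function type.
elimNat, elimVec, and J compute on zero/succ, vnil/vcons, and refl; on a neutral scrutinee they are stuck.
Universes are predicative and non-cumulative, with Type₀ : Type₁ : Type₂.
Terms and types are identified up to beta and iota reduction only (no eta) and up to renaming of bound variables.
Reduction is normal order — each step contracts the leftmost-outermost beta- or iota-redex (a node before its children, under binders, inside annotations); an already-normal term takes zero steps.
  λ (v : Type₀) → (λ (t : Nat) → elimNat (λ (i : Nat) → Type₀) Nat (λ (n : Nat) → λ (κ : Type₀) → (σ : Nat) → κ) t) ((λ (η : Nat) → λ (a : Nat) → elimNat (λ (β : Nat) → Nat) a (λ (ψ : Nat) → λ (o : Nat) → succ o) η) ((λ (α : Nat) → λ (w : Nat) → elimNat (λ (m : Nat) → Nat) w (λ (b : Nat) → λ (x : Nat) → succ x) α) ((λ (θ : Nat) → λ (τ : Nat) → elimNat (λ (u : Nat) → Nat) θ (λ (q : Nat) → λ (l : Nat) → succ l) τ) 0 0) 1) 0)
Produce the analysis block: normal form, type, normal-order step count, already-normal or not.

reduced normal form:
  λ (v : Type₀) → (t : Nat) → Nat
inferred type:
  (v : Type₀) → Type₀
reduction steps (normal order): 17
term was already normal: no
first redex: a beta-redex


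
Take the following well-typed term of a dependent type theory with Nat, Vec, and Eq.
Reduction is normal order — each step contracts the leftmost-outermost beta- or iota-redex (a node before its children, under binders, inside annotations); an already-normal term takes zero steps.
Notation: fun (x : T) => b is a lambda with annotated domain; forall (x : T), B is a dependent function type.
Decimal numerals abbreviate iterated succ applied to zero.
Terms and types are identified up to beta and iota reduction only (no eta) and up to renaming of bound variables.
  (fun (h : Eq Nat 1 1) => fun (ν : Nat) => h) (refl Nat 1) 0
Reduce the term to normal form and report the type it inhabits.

resulting normal form:
  refl Nat 1
type:
  Eq Nat 1 1
observation: 2 normal-order steps normalize the term, beginning with a beta-redex.


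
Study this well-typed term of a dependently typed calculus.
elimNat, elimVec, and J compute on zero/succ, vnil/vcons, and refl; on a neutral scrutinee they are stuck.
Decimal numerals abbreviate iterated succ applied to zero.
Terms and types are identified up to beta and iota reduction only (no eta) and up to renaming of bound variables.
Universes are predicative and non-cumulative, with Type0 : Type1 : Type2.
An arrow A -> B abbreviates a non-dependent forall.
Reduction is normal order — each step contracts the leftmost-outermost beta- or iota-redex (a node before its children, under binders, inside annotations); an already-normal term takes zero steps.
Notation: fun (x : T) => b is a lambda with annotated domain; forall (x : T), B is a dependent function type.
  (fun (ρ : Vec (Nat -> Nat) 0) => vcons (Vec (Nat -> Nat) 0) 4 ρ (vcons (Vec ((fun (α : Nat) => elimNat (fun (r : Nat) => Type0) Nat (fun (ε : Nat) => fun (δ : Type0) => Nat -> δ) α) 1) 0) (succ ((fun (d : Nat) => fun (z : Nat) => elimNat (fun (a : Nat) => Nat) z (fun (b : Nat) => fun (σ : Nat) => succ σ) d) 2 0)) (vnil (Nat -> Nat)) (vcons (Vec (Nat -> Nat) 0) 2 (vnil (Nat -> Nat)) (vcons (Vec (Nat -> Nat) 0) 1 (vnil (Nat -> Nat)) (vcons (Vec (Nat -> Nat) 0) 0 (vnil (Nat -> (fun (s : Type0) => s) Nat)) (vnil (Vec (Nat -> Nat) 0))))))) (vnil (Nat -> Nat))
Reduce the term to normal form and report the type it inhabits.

resulting normal form:
  vcons (Vec (Nat -> Nat) 0) 4 (vnil (Nat -> Nat)) (vcons (Vec (Nat -> Nat) 0) 3 (vnil (Nat -> Nat)) (vcons (Vec (Nat -> Nat) 0) 2 (vnil (Nat -> Nat)) (vcons (Vec (Nat -> Nat) 0) 1 (vnil (Nat -> Nat)) (vcons (Vec (Nat -> Nat) 0) 0 (vnil (Nat -> Nat)) (vnil (Vec (Nat -> Nat) 0))))))
the term's type:
  Vec (Vec (Nat -> Nat) 0) 5
observation: the leftmost-outermost redex is a beta-redex, and normalization takes 16 steps.


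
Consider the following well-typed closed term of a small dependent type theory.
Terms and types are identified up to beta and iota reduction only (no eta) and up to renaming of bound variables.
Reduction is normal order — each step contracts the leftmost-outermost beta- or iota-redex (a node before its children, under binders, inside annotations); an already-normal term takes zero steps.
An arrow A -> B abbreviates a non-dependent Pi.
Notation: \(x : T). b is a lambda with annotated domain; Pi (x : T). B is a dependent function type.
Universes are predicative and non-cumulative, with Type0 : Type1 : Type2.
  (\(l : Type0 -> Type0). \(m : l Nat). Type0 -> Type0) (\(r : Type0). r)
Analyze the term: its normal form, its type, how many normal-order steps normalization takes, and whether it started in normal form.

normal form:
  \(l : Nat). Type0 -> Type0
the term's type:
  Nat -> Type1
reduction steps (normal order): 2
term was already normal: no
first redex: a beta-redex


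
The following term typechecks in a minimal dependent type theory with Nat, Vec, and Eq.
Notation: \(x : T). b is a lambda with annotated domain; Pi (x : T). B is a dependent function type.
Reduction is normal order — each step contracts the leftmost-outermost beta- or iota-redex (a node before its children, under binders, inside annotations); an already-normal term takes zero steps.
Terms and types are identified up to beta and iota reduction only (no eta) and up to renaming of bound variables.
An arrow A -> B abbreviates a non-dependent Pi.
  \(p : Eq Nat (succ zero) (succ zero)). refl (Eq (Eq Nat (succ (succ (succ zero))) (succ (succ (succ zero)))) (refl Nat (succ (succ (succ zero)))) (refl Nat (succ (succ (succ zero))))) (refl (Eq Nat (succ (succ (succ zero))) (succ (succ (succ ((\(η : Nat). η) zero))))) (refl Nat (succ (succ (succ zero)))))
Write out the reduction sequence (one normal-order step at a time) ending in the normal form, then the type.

normal-order reduction sequence:
  \(p : Eq Nat (succ zero) (succ zero)). refl (Eq (Eq Nat (succ (succ (succ zero))) (succ (succ (succ zero)))) (refl Nat (succ (succ (succ zero)))) (refl Nat (succ (succ (succ zero))))) (refl (Eq Nat (succ (succ (succ zero))) (succ (succ (succ ((\(η : Nat). η) zero))))) (refl Nat (succ (succ (succ zero)))))
  ~> \(p : Eq Nat (succ zero) (succ zero)). refl (Eq (Eq Nat (succ (succ (succ zero))) (succ (succ (succ zero)))) (refl Nat (succ (succ (succ zero)))) (refl Nat (succ (succ (succ zero))))) (refl (Eq Nat (succ (succ (succ zero))) (succ (succ (succ zero)))) (refl Nat (succ (succ (succ zero)))))
the term's type:
  Eq Nat (succ zero) (succ zero) -> Eq (Eq (Eq Nat (succ (succ (succ zero))) (succ (succ (succ zero)))) (refl Nat (succ (succ (succ zero)))) (refl Nat (succ (succ (succ zero))))) (refl (Eq Nat (succ (succ (succ zero))) (succ (succ (succ zero)))) (refl Nat (succ (succ (succ zero))))) (refl (Eq Nat (succ (succ (succ zero))) (succ (succ (succ zero)))) (refl Nat (succ (succ (succ zero)))))


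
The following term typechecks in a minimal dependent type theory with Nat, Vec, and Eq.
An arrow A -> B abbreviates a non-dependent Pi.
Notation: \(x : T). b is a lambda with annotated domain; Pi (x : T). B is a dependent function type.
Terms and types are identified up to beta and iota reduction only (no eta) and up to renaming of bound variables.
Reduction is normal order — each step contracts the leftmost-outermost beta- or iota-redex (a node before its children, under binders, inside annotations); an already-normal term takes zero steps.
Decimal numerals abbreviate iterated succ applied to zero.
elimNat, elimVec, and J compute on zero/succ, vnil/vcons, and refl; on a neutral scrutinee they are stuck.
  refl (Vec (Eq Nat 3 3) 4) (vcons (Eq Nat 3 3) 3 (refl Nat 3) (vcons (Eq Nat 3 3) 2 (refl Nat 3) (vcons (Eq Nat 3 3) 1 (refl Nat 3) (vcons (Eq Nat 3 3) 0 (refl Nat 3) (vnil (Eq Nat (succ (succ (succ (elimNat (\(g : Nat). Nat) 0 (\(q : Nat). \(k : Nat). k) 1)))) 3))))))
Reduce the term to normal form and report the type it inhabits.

normal form:
  refl (Vec (Eq Nat 3 3) 4) (vcons (Eq Nat 3 3) 3 (refl Nat 3) (vcons (Eq Nat 3 3) 2 (refl Nat 3) (vcons (Eq Nat 3 3) 1 (refl Nat 3) (vcons (Eq Nat 3 3) 0 (refl Nat 3) (vnil (Eq Nat 3 3))))))
the term's type:
  Eq (Vec (Eq Nat 3 3) 4) (vcons (Eq Nat 3 3) 3 (refl Nat 3) (vcons (Eq Nat 3 3) 2 (refl Nat 3) (vcons (Eq Nat 3 3) 1 (refl Nat 3) (vcons (Eq Nat 3 3) 0 (refl Nat 3) (vnil (Eq Nat 3 3)))))) (vcons (Eq Nat 3 3) 3 (refl Nat 3) (vcons (Eq Nat 3 3) 2 (refl Nat 3) (vcons (Eq Nat 3 3) 1 (refl Nat 3) (vcons (Eq Nat 3 3) 0 (refl Nat 3) (vnil (Eq Nat 3 3))))))


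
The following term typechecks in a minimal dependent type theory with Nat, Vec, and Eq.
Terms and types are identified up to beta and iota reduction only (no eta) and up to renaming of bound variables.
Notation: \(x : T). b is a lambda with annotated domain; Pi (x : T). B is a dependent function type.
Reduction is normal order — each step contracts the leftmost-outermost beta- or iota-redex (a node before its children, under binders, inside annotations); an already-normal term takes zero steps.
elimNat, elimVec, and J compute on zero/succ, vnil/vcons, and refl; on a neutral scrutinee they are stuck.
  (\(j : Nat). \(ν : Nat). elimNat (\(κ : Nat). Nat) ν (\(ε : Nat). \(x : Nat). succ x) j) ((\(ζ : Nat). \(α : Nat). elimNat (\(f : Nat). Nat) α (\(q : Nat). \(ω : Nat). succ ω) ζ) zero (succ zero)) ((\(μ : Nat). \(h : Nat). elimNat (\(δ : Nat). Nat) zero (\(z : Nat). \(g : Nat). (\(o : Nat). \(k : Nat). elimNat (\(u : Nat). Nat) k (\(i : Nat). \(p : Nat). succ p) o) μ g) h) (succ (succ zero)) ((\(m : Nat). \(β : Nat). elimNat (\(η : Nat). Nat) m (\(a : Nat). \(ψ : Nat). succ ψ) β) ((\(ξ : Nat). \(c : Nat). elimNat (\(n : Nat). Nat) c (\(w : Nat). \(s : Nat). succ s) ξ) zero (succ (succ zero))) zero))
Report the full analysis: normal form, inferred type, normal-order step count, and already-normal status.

resulting normal form:
  succ (succ (succ (succ (succ zero))))
type:
  Nat
steps to reach normal form (normal order): 33
already normal: no
first contracted redex: a beta-redex


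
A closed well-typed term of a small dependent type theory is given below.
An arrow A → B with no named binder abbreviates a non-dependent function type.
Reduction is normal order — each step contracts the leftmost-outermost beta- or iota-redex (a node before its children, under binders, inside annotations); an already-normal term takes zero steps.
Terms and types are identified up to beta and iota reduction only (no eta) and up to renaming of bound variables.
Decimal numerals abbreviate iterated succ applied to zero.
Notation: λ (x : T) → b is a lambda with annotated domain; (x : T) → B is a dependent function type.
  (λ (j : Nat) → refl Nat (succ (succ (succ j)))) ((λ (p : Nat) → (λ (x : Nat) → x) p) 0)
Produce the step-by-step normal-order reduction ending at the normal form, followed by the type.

reduction (normal order):
  (λ (j : Nat) → refl Nat (succ (succ (succ j)))) ((λ (p : Nat) → (λ (x : Nat) → x) p) 0)
  ~> refl Nat (succ (succ (succ ((λ (j : Nat) → (λ (p : Nat) → p) j) 0))))
  ~> refl Nat (succ (succ (succ ((λ (j : Nat) → j) 0))))
  ~> refl Nat 3
the term's type:
  Eq Nat 3 3


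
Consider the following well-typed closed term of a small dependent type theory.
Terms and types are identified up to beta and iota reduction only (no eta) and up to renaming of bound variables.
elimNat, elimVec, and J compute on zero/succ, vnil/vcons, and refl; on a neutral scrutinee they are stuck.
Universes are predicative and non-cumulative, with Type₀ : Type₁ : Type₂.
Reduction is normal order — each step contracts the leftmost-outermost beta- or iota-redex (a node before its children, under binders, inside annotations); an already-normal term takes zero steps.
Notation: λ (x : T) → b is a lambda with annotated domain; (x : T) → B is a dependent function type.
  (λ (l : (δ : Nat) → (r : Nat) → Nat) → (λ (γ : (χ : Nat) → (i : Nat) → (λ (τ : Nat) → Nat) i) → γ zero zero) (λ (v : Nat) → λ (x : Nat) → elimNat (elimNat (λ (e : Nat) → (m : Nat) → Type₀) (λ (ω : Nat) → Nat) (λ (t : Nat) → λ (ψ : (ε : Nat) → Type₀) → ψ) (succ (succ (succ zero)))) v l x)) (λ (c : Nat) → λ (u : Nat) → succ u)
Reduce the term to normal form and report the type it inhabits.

reduced normal form:
  zero
type:
  Nat
observation: the leftmost-outermost redex is a beta-redex, and normalization takes 5 steps.


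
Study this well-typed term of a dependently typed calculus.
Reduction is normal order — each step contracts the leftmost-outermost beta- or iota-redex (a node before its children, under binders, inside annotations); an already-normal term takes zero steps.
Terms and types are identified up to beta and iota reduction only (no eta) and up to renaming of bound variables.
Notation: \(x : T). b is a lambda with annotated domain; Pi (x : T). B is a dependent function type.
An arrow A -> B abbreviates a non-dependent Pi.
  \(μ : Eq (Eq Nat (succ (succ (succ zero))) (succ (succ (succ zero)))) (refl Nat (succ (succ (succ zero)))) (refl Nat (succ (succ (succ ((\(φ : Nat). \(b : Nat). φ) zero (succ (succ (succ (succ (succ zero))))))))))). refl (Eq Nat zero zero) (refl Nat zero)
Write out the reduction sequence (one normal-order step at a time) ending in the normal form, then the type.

normal-order reduction:
  \(μ : Eq (Eq Nat (succ (succ (succ zero))) (succ (succ (succ zero)))) (refl Nat (succ (succ (succ zero)))) (refl Nat (succ (succ (succ ((\(φ : Nat). \(b : Nat). φ) zero (succ (succ (succ (succ (succ zero))))))))))). refl (Eq Nat zero zero) (refl Nat zero)
  ~> \(μ : Eq (Eq Nat (succ (succ (succ zero))) (succ (succ (succ zero)))) (refl Nat (succ (succ (succ zero)))) (refl Nat (succ (succ (succ ((\(φ : Nat). zero) (succ (succ (succ (succ (succ zero))))))))))). refl (Eq Nat zero zero) (refl Nat zero)
  ~> \(μ : Eq (Eq Nat (succ (succ (succ zero))) (succ (succ (succ zero)))) (refl Nat (succ (succ (succ zero)))) (refl Nat (succ (succ (succ zero))))). refl (Eq Nat zero zero) (refl Nat zero)
inferred type:
  Eq (Eq Nat (succ (succ (succ zero))) (succ (succ (succ zero)))) (refl Nat (succ (succ (succ zero)))) (refl Nat (succ (succ (succ zero)))) -> Eq (Eq Nat zero zero) (refl Nat zero) (refl Nat zero)


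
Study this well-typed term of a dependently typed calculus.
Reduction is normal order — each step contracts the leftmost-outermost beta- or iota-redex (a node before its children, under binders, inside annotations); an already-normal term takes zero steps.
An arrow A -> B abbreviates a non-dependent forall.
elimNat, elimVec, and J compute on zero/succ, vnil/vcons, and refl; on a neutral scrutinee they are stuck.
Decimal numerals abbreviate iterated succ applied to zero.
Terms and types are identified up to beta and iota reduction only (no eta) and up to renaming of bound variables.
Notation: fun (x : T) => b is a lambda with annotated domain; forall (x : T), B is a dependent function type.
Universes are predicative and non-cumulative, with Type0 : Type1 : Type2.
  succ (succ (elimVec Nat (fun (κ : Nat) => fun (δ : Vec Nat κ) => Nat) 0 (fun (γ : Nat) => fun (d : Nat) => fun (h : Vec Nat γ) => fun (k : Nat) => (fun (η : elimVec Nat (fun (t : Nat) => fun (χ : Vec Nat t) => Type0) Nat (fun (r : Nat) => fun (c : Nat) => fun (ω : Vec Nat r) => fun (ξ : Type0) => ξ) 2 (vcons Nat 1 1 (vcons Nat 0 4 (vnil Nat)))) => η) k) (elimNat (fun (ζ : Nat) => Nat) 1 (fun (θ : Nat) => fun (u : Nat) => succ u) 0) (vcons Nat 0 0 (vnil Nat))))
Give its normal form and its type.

resulting normal form:
  2
the term's type:
  Nat
observation: the leftmost-outermost redex is an elimVec iota-redex, and normalization takes 7 steps.


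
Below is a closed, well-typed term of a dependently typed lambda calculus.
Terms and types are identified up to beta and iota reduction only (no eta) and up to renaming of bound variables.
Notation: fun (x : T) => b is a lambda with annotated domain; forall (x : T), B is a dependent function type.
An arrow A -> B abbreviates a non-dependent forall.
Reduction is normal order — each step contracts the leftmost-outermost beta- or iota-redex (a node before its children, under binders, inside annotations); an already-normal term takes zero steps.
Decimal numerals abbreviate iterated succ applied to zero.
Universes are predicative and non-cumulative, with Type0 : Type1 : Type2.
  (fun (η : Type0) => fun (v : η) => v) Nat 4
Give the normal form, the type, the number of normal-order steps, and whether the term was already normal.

resulting normal form:
  4
the term's type:
  Nat
steps to reach normal form (normal order): 2
term was already normal: no
first contracted redex: a beta-redex


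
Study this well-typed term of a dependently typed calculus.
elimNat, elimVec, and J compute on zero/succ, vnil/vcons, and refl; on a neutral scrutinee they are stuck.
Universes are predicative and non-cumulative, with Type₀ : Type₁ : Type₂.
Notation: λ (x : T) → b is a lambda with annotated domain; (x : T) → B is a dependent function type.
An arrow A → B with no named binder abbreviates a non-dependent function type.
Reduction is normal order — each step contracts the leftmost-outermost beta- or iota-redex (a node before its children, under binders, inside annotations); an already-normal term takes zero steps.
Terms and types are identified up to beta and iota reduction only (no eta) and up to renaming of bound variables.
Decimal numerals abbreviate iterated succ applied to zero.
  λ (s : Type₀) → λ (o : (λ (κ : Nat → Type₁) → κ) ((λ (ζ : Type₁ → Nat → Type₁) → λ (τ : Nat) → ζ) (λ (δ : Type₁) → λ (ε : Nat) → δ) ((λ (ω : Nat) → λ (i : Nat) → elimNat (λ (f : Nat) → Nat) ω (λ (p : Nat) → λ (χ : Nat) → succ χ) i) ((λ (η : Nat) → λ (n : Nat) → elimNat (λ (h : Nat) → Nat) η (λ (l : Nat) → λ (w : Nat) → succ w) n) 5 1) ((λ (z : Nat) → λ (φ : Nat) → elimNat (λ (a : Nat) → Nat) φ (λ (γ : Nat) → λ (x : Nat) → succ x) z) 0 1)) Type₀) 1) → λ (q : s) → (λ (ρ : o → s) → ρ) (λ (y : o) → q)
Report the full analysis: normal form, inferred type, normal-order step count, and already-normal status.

resulting normal form:
  λ (s : Type₀) → λ (o : Type₀) → λ (κ : s) → λ (ζ : o) → κ
inferred type:
  (s : Type₀) → (o : Type₀) → s → o → s
steps to reach normal form (normal order): 6
already normal: no
first redex: a beta-redex


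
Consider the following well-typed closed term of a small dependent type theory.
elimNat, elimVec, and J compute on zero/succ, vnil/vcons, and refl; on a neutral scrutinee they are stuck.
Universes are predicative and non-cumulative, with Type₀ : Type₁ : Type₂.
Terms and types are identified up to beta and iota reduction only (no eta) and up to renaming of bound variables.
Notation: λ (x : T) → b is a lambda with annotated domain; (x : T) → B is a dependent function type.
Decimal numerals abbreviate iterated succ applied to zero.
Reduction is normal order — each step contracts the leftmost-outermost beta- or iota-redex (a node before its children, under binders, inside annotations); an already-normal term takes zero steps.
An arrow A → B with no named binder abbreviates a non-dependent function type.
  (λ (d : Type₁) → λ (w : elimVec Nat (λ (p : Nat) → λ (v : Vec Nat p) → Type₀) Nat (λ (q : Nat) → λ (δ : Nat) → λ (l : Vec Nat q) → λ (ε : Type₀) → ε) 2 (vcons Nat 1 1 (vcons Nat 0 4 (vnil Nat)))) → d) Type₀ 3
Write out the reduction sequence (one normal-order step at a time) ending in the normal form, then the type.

normal-order reduction:
  (λ (d : Type₁) → λ (w : elimVec Nat (λ (p : Nat) → λ (v : Vec Nat p) → Type₀) Nat (λ (q : Nat) → λ (δ : Nat) → λ (l : Vec Nat q) → λ (ε : Type₀) → ε) 2 (vcons Nat 1 1 (vcons Nat 0 4 (vnil Nat)))) → d) Type₀ 3
  ~> (λ (d : elimVec Nat (λ (w : Nat) → λ (p : Vec Nat w) → Type₀) Nat (λ (v : Nat) → λ (q : Nat) → λ (δ : Vec Nat v) → λ (l : Type₀) → l) 2 (vcons Nat 1 1 (vcons Nat 0 4 (vnil Nat)))) → Type₀) 3
  ~> Type₀
the term's type:
  Type₁


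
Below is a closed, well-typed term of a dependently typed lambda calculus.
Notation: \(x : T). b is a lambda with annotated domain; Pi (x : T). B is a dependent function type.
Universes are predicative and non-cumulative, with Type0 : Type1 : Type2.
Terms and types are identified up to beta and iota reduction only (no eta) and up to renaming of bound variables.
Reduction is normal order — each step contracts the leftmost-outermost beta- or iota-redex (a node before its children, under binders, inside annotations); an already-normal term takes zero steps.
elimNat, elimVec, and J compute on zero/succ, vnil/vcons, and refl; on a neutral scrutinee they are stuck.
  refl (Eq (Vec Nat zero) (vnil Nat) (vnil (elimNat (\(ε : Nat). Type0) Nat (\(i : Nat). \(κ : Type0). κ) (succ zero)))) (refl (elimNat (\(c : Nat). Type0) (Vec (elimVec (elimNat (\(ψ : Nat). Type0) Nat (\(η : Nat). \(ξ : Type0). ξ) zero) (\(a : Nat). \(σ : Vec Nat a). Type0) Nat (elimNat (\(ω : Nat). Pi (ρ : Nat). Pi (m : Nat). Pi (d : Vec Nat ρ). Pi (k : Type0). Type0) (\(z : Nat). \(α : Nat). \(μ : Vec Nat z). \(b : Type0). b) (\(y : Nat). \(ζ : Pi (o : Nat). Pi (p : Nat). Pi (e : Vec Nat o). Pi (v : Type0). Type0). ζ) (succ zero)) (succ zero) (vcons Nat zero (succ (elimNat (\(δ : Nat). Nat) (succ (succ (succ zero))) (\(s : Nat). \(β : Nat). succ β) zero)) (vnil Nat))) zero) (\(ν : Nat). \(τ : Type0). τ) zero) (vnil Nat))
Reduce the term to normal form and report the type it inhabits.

resulting normal form:
  refl (Eq (Vec Nat zero) (vnil Nat) (vnil Nat)) (refl (Vec Nat zero) (vnil Nat))
type:
  Eq (Eq (Vec Nat zero) (vnil Nat) (vnil Nat)) (refl (Vec Nat zero) (vnil Nat)) (refl (Vec Nat zero) (vnil Nat))
observation: reduction starts at an elimNat iota-redex, and 15 normal-order steps reach the normal form.


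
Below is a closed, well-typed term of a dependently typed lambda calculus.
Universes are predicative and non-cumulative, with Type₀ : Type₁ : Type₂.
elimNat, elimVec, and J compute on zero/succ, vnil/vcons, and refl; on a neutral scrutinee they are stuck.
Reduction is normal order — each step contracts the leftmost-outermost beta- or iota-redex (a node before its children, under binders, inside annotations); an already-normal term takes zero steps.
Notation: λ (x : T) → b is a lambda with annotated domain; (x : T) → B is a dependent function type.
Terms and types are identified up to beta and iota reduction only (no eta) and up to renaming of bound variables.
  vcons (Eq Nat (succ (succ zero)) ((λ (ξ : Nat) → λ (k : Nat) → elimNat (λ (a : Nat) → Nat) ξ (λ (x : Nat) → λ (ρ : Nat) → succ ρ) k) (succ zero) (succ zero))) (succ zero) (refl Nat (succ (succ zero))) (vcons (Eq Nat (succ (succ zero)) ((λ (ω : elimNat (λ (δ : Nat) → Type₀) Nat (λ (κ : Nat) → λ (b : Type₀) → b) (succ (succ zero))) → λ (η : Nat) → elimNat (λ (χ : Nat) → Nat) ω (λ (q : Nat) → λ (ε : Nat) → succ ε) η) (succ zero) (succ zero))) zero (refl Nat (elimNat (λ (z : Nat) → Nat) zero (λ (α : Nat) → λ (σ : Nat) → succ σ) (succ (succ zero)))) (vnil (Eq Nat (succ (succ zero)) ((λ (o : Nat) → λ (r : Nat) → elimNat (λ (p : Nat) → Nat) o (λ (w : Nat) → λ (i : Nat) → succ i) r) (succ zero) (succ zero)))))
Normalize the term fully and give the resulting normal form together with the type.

reduced normal form:
  vcons (Eq Nat (succ (succ zero)) (succ (succ zero))) (succ zero) (refl Nat (succ (succ zero))) (vcons (Eq Nat (succ (succ zero)) (succ (succ zero))) zero (refl Nat (succ (succ zero))) (vnil (Eq Nat (succ (succ zero)) (succ (succ zero)))))
inferred type:
  Vec (Eq Nat (succ (succ zero)) (succ (succ zero))) (succ (succ zero))


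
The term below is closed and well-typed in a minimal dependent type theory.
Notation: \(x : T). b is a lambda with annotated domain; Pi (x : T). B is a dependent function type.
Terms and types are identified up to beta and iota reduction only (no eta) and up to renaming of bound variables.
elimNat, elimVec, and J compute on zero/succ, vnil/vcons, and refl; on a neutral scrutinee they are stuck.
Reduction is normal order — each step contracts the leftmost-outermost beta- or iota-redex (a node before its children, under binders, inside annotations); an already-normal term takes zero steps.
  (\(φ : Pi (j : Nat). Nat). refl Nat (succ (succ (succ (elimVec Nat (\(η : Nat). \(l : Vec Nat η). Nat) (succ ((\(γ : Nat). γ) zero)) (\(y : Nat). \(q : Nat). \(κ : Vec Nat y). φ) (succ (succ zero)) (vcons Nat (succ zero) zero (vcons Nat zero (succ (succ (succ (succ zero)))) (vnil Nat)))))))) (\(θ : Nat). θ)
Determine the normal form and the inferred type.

normal form:
  refl Nat (succ (succ (succ (succ zero))))
type:
  Eq Nat (succ (succ (succ (succ zero)))) (succ (succ (succ (succ zero))))


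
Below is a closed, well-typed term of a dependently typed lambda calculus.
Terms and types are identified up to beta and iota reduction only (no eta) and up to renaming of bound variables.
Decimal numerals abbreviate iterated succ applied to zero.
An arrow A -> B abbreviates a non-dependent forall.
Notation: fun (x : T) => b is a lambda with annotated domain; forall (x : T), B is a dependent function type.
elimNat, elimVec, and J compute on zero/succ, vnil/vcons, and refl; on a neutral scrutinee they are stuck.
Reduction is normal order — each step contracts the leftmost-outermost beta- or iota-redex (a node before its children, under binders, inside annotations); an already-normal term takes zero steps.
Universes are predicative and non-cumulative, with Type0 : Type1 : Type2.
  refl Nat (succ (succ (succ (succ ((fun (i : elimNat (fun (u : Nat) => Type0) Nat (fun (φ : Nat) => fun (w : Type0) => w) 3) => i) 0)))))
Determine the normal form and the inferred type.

normal form:
  refl Nat 4
the term's type:
  Eq Nat 4 4
observation: the term reaches its normal form after 1 normal-order step.


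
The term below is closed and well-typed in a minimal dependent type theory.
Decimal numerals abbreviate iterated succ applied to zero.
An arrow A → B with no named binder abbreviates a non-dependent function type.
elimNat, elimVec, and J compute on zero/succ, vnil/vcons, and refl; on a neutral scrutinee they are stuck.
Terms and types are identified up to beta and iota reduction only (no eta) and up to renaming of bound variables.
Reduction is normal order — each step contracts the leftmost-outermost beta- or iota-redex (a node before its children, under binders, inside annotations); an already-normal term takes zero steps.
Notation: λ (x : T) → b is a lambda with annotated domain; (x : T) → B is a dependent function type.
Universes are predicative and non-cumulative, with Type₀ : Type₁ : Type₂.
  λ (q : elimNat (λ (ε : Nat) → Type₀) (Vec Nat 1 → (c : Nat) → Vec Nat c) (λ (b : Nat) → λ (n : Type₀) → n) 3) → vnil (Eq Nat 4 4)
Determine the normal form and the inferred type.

normal form:
  λ (q : Vec Nat 1 → (ε : Nat) → Vec Nat ε) → vnil (Eq Nat 4 4)
type:
  (Vec Nat 1 → (q : Nat) → Vec Nat q) → Vec (Eq Nat 4 4) 0
observation: 10 normal-order steps normalize the term, beginning with an elimNat iota-redex.
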